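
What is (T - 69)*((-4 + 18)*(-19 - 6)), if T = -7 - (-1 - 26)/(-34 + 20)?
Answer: 27275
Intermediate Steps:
T = -125/14 (T = -7 - (-27)/(-14) = -7 - (-27)*(-1)/14 = -7 - 1*27/14 = -7 - 27/14 = -125/14 ≈ -8.9286)
(T - 69)*((-4 + 18)*(-19 - 6)) = (-125/14 - 69)*((-4 + 18)*(-19 - 6)) = -1091*(-25) = -1091/14*(-350) = 27275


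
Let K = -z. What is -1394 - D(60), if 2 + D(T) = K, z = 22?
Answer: -1370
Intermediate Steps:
K = -22 (K = -1*22 = -22)
D(T) = -24 (D(T) = -2 - 22 = -24)
-1394 - D(60) = -1394 - 1*(-24) = -1394 + 24 = -1370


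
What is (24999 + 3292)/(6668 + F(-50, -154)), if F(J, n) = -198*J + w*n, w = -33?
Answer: 28291/21650 ≈ 1.3067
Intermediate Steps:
F(J, n) = -198*J - 33*n
(24999 + 3292)/(6668 + F(-50, -154)) = (24999 + 3292)/(6668 + (-198*(-50) - 33*(-154))) = 28291/(6668 + (9900 + 5082)) = 28291/(6668 + 14982) = 28291/21650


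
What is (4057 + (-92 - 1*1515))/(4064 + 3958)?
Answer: 175/573 ≈ 0.30541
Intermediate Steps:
(4057 + (-92 - 1*1515))/(4064 + 3958) = (4057 + (-92 - 1515))/8022 = (4057 - 1607)*(1/8022) = 2450*(1/8022) = 175/573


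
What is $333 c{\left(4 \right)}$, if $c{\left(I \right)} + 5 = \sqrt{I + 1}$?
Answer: $-1665 + 333 \sqrt{5} \approx -920.39$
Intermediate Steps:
$c{\left(I \right)} = -5 + \sqrt{1 + I}$ ($c{\left(I \right)} = -5 + \sqrt{I + 1} = -5 + \sqrt{1 + I}$)
$333 c{\left(4 \right)} = 333 \left(-5 + \sqrt{1 + 4}\right) = 333 \left(-5 + \sqrt{5}\right) = -1665 + 333 \sqrt{5}$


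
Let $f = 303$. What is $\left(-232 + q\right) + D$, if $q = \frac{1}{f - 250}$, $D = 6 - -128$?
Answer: $- \frac{5193}{53} \approx -97.981$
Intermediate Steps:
$D = 134$ ($D = 6 + 128 = 134$)
$q = \frac{1}{53}$ ($q = \frac{1}{303 - 250} = \frac{1}{53} \approx 0.018868$)
$\left(-232 + q\right) + D = \left(-232 + \frac{1}{53}\right) + 134 = - \frac{12295}{53} + 134 = - \frac{5193}{53}$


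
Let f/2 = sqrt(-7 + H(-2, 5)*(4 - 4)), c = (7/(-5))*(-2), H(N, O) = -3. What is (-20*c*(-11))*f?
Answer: 1232*I*sqrt(7) ≈ 3259.6*I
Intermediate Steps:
c = 14/5 (c = (7*(-1/5))*(-2) = -7/5*(-2) = 14/5 ≈ 2.8000)
f = 2*I*sqrt(7) (f = 2*sqrt(-7 - 3*(4 - 4)) = 2*sqrt(-7 - 3*0) = 2*sqrt(-7 + 0) = 2*sqrt(-7) = 2*(I*sqrt(7)) = 2*I*sqrt(7) ≈ 5.2915*I)
(-20*c*(-11))*f = (-20*14/5*(-11))*(2*I*sqrt(7)) = (-56*(-11))*(2*I*sqrt(7)) = 616*(2*I*sqrt(7)) = 1232*I*sqrt(7)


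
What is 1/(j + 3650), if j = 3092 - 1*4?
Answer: 1/6738 ≈ 0.00014841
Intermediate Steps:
j = 3088 (j = 3092 - 4 = 3088)
1/(j + 3650) = 1/(3088 + 3650) = 1/6738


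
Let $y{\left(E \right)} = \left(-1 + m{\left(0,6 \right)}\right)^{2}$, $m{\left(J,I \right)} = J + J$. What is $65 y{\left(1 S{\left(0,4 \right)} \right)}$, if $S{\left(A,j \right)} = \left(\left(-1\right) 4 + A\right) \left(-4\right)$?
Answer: $65$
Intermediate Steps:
$m{\left(J,I \right)} = 2 J$
$S{\left(A,j \right)} = 16 - 4 A$ ($S{\left(A,j \right)} = \left(-4 + A\right) \left(-4\right) = 16 - 4 A$)
$y{\left(E \right)} = 1$ ($y{\left(E \right)} = \left(-1 + 2 \cdot 0\right)^{2} = \left(-1 + 0\right)^{2} = \left(-1\right)^{2} = 1$)
$65 y{\left(1 S{\left(0,4 \right)} \right)} = 65 \cdot 1 = 65$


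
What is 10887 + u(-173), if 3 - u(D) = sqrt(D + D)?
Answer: 10890 - I*sqrt(346) ≈ 10890.0 - 18.601*I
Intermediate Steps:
u(D) = 3 - sqrt(2)*sqrt(D) (u(D) = 3 - sqrt(D + D) = 3 - sqrt(2*D) = 3 - sqrt(2)*sqrt(D))
10887 + u(-173) = 10887 + (3 - sqrt(2)*sqrt(-173)) = 10887 + (3 - sqrt(2)*I*sqrt(173)) = 10887 + (3 - I*sqrt(346)) = 10890 - I*sqrt(346)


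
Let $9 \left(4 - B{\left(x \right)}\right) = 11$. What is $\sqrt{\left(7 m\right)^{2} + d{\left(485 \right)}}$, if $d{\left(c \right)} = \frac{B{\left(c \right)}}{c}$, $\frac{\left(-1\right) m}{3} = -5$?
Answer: $\frac{\sqrt{933608510}}{291} \approx 105.0$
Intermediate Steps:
$m = 15$ ($m = \left(-3\right) \left(-5\right) = 15$)
$B{\left(x \right)} = \frac{25}{9}$ ($B{\left(x \right)} = 4 - \frac{11}{9} = \frac{25}{9}$)
$d{\left(c \right)} = \frac{25}{9 c}$
$\sqrt{\left(7 m\right)^{2} + d{\left(485 \right)}} = \sqrt{\left(7 \cdot 15\right)^{2} + \frac{25}{9 \cdot 485}} = \sqrt{105^{2} + \frac{25}{9} \cdot \frac{1}{485}} = \sqrt{11025 + \frac{5}{873}} = \sqrt{\frac{9624830}{873}} = \frac{\sqrt{933608510}}{291}$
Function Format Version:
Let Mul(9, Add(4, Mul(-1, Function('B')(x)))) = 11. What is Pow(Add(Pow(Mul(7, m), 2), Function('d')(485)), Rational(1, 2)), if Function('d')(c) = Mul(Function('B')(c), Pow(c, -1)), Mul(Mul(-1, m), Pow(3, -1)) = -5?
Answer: Mul(Rational(1, 291), Pow(933608510, Rational(1, 2))) ≈ 105.00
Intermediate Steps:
m = 15 (m = Mul(-3, -5) = 15)
Function('B')(x) = Rational(25, 9) (Function('B')(x) = Add(4, Mul(Rational(-1, 9), 11)) = Add(4, Rational(-11, 9)) = Rational(25, 9))
Function('d')(c) = Mul(Rational(25, 9), Pow(c, -1))
Pow(Add(Pow(Mul(7, m), 2), Function('d')(485)), Rational(1, 2)) = Pow(Add(Pow(Mul(7, 15), 2), Mul(Rational(25, 9), Pow(485, -1))), Rational(1, 2)) = Pow(Add(Pow(105, 2), Mul(Rational(25, 9), Rational(1, 485))), Rational(1, 2)) = Pow(Add(11025, Rational(5, 873)), Rational(1, 2)) = Pow(Rational(9624830, 873), Rational(1, 2)) = Mul(Rational(1, 291), Pow(933608510, Rational(1, 2)))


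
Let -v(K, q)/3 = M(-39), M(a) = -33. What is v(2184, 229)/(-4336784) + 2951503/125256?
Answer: 1600002323251/67901027088 ≈ 23.564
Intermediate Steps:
v(K, q) = 99 (v(K, q) = -3*(-33) = 99)
v(2184, 229)/(-4336784) + 2951503/125256 = 99/(-4336784) + 2951503/125256 = 99*(-1/4336784) + 2951503*(1/125256) = -99/4336784 + 2951503/125256 = 1600002323251/67901027088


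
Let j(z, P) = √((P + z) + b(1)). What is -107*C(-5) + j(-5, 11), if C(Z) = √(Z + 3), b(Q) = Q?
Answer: √7 - 107*I*√2 ≈ 2.6458 - 151.32*I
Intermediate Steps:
C(Z) = √(3 + Z)
j(z, P) = √(1 + P + z) (j(z, P) = √((P + z) + 1) = √(1 + P + z))
-107*C(-5) + j(-5, 11) = -107*√(3 - 5) + √(1 + 11 - 5) = -107*I*√2 + √7 = √7 - 107*I*√2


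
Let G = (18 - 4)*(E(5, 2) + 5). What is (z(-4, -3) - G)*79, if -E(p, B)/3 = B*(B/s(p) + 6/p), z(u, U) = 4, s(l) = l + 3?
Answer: 22041/5 ≈ 4408.2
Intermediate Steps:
s(l) = 3 + l
E(p, B) = -3*B*(6/p + B/(3 + p)) (E(p, B) = -3*B*(B/(3 + p) + 6/p) = -3*B*(6/p + B/(3 + p)))
G = -259/5 (G = (18 - 4)*(3*2*(-18 - 6*5 - 1*2*5)/(5*(3 + 5)) + 5) = 14*(3*2*(⅕)*(-18 - 30 - 10)/8 + 5) = 14*(3*2*(⅕)*(⅛)*(-58) + 5) = 14*(-87/10 + 5) = 14*(-37/10) = -259/5 ≈ -51.800)
(z(-4, -3) - G)*79 = (4 - 1*(-259/5))*79 = (4 + 259/5)*79 = (279/5)*79 = 22041/5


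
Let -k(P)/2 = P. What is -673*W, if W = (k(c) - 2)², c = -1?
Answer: 0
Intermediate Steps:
k(P) = -2*P
W = 0 (W = (-2*(-1) - 2)² = (2 - 2)² = 0² = 0)
-673*W = -673*0 = 0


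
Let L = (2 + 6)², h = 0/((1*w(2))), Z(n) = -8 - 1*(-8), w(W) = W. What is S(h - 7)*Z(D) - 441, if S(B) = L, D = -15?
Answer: -441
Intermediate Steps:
Z(n) = 0 (Z(n) = -8 + 8 = 0)
h = 0 (h = 0/((1*2)) = 0/2 = 0*(½) = 0)
L = 64 (L = 8² = 64)
S(B) = 64
S(h - 7)*Z(D) - 441 = 64*0 - 441 = 0 - 441 = -441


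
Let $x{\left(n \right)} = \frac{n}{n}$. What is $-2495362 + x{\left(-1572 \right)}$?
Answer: $-2495361$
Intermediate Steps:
$x{\left(n \right)} = 1$
$-2495362 + x{\left(-1572 \right)} = -2495362 + 1 = -2495361$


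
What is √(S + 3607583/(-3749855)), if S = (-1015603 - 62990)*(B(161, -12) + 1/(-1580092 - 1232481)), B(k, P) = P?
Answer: 8*√22495487338635438235536019510685/10546740926915 ≈ 3597.7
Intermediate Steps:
S = 36403459676061/2812573 (S = (-1015603 - 62990)*(-12 + 1/(-1580092 - 1232481)) = -1078593*(-12 + 1/(-2812573)) = -1078593*(-12 - 1/2812573) = -1078593*(-33750877/2812573) = 36403459676061/2812573 ≈ 1.2943e+7)
√(S + 3607583/(-3749855)) = √(36403459676061/2812573 + 3607583/(-3749855)) = √(36403459676061/2812573 + 3607583*(-1/3749855)) = √(36403459676061/2812573 - 3607583/3749855) = √(136507685136985180096/10546740926915) = 8*√22495487338635438235536019510685/10546740926915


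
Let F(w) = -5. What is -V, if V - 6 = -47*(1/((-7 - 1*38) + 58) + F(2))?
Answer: -3086/13 ≈ -237.38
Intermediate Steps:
V = 3086/13 (V = 6 - 47*(1/((-7 - 1*38) + 58) - 5) = 6 - 47*(1/((-7 - 38) + 58) - 5) = 6 - 47*(1/(-45 + 58) - 5) = 6 - 47*(1/13 - 5) = 6 - 47*(-64/13) = 6 + 3008/13 = 3086/13 ≈ 237.38)
-V = -1*3086/13 = -3086/13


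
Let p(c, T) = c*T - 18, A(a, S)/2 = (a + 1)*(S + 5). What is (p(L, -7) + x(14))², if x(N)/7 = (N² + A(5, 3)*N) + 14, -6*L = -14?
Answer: 1058265961/9 ≈ 1.1759e+8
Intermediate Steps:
L = 7/3 (L = -⅙*(-14) = 7/3 ≈ 2.3333)
A(a, S) = 2*(1 + a)*(5 + S) (A(a, S) = 2*((a + 1)*(S + 5)) = 2*((1 + a)*(5 + S)) = 2*(1 + a)*(5 + S))
p(c, T) = -18 + T*c (p(c, T) = T*c - 18 = -18 + T*c)
x(N) = 98 + 7*N² + 672*N (x(N) = 7*((N² + (10 + 2*3 + 10*5 + 2*3*5)*N) + 14) = 7*((N² + (10 + 6 + 50 + 30)*N) + 14) = 7*((N² + 96*N) + 14) = 7*(14 + N² + 96*N) = 98 + 7*N² + 672*N)
(p(L, -7) + x(14))² = ((-18 - 7*7/3) + (98 + 7*14² + 672*14))² = ((-18 - 49/3) + (98 + 7*196 + 9408))² = (-103/3 + (98 + 1372 + 9408))² = (-103/3 + 10878)² = (32531/3)² = 1058265961/9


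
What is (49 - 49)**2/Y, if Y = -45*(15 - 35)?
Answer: 0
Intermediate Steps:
Y = 900 (Y = -45*(-20) = 900)
(49 - 49)**2/Y = (49 - 49)**2/900 = 0**2*(1/900) = 0*(1/900) = 0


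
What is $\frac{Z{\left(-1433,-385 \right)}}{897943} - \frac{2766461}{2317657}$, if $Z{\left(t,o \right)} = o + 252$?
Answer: $- \frac{2484432538104}{2081123879551} \approx -1.1938$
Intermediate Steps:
$Z{\left(t,o \right)} = 252 + o$
$\frac{Z{\left(-1433,-385 \right)}}{897943} - \frac{2766461}{2317657} = \frac{252 - 385}{897943} - \frac{2766461}{2317657} = \left(-133\right) \frac{1}{897943} - \frac{2766461}{2317657} = - \frac{133}{897943} - \frac{2766461}{2317657} = - \frac{2484432538104}{2081123879551}$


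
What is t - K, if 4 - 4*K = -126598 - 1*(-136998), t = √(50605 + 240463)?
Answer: 2599 + 2*√72767 ≈ 3138.5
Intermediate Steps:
t = 2*√72767 (t = √291068 = 2*√72767 ≈ 539.51)
K = -2599 (K = 1 - (-126598 - 1*(-136998))/4 = 1 - (-126598 + 136998)/4 = 1 - ¼*10400 = 1 - 2600 = -2599)
t - K = 2*√72767 - 1*(-2599) = 2*√72767 + 2599 = 2599 + 2*√72767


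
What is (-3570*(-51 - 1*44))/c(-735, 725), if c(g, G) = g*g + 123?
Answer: 56525/90058 ≈ 0.62765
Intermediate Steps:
c(g, G) = 123 + g**2 (c(g, G) = g**2 + 123 = 123 + g**2)
(-3570*(-51 - 1*44))/c(-735, 725) = (-3570*(-51 - 1*44))/(123 + (-735)**2) = (-3570*(-51 - 44))/(123 + 540225) = -3570*(-95)/540348 = 339150*(1/540348) = 56525/90058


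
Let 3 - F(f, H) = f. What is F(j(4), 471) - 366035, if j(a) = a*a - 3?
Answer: -366045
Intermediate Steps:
j(a) = -3 + a**2 (j(a) = a**2 - 3 = -3 + a**2)
F(f, H) = 3 - f
F(j(4), 471) - 366035 = (3 - (-3 + 4**2)) - 366035 = (3 - (-3 + 16)) - 366035 = (3 - 1*13) - 366035 = (3 - 13) - 366035 = -10 - 366035 = -366045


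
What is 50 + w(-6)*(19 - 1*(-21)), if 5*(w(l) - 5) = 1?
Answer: 258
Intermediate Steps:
w(l) = 26/5 (w(l) = 5 + (⅕)*1 = 5 + ⅕ = 26/5)
50 + w(-6)*(19 - 1*(-21)) = 50 + 26*(19 - 1*(-21))/5 = 50 + 26*(19 + 21)/5 = 50 + (26/5)*40 = 50 + 208 = 258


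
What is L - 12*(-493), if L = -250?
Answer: 5666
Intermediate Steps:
L - 12*(-493) = -250 - 12*(-493) = -250 + 5916 = 5666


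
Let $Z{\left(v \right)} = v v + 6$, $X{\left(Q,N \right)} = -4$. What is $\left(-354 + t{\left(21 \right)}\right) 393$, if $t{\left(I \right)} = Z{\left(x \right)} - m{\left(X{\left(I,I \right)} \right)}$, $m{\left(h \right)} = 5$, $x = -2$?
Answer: $-137157$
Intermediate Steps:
$Z{\left(v \right)} = 6 + v^{2}$ ($Z{\left(v \right)} = v^{2} + 6 = 6 + v^{2}$)
$t{\left(I \right)} = 5$ ($t{\left(I \right)} = \left(6 + \left(-2\right)^{2}\right) - 5 = \left(6 + 4\right) - 5 = 10 - 5 = 5$)
$\left(-354 + t{\left(21 \right)}\right) 393 = \left(-354 + 5\right) 393 = \left(-349\right) 393 = -137157$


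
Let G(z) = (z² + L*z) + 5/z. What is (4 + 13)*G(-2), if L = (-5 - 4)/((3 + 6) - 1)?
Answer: 255/4 ≈ 63.750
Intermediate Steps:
L = -9/8 (L = -9/(9 - 1) = -9/8 ≈ -1.1250)
G(z) = z² + 5/z - 9*z/8 (G(z) = (z² - 9*z/8) + 5/z = z² + 5/z - 9*z/8)
(4 + 13)*G(-2) = (4 + 13)*((-2)² + 5/(-2) - 9/8*(-2)) = 17*(4 + 5*(-½) + 9/4) = 17*(4 - 5/2 + 9/4) = 17*(15/4) = 255/4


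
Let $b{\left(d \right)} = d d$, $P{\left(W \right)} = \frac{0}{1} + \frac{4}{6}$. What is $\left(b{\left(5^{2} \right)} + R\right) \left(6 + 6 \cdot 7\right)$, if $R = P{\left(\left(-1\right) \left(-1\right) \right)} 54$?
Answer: $31728$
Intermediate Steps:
$P{\left(W \right)} = \frac{2}{3}$ ($P{\left(W \right)} = 0 \cdot 1 + 4 \cdot \frac{1}{6} = 0 + \frac{2}{3} = \frac{2}{3}$)
$R = 36$ ($R = \frac{2}{3} \cdot 54 = 36$)
$b{\left(d \right)} = d^{2}$
$\left(b{\left(5^{2} \right)} + R\right) \left(6 + 6 \cdot 7\right) = \left(\left(5^{2}\right)^{2} + 36\right) \left(6 + 6 \cdot 7\right) = \left(25^{2} + 36\right) \left(6 + 42\right) = \left(625 + 36\right) 48 = 661 \cdot 48 = 31728$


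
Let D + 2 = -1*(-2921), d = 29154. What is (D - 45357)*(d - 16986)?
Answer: -516385584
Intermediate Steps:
D = 2919 (D = -2 - 1*(-2921) = -2 + 2921 = 2919)
(D - 45357)*(d - 16986) = (2919 - 45357)*(29154 - 16986) = -42438*12168 = -516385584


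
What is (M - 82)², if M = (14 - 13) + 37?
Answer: 1936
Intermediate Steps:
M = 38 (M = 1 + 37 = 38)
(M - 82)² = (38 - 82)² = (-44)² = 1936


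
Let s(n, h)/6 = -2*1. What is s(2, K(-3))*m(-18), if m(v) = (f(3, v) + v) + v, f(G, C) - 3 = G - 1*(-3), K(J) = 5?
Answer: 324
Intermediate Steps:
s(n, h) = -12 (s(n, h) = 6*(-2*1) = 6*(-2) = -12)
f(G, C) = 6 + G (f(G, C) = 3 + (G - 1*(-3)) = 3 + (G + 3) = 3 + (3 + G) = 6 + G)
m(v) = 9 + 2*v (m(v) = ((6 + 3) + v) + v = (9 + v) + v = 9 + 2*v)
s(2, K(-3))*m(-18) = -12*(9 + 2*(-18)) = -12*(9 - 36) = -12*(-27) = 324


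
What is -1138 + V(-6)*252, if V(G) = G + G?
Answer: -4162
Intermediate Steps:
V(G) = 2*G
-1138 + V(-6)*252 = -1138 + (2*(-6))*252 = -1138 - 12*252 = -1138 - 3024 = -4162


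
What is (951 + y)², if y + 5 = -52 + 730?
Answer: 2637376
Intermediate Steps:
y = 673 (y = -5 + (-52 + 730) = -5 + 678 = 673)
(951 + y)² = (951 + 673)² = 1624² = 2637376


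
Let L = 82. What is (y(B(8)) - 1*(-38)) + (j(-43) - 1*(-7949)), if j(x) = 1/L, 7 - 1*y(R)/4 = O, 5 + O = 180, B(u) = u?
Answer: 599831/82 ≈ 7315.0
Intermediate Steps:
O = 175 (O = -5 + 180 = 175)
y(R) = -672 (y(R) = 28 - 4*175 = 28 - 700 = -672)
j(x) = 1/82
(y(B(8)) - 1*(-38)) + (j(-43) - 1*(-7949)) = (-672 - 1*(-38)) + (1/82 - 1*(-7949)) = (-672 + 38) + (1/82 + 7949) = -634 + 651819/82 = 599831/82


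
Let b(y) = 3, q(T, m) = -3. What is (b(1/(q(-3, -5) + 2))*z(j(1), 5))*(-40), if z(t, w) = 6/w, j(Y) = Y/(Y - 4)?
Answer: -144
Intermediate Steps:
j(Y) = Y/(-4 + Y)
(b(1/(q(-3, -5) + 2))*z(j(1), 5))*(-40) = (3*(6/5))*(-40) = (18/5)*(-40) = -144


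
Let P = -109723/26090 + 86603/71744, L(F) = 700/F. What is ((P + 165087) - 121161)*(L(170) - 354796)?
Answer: -123969337710105748229/7955154080 ≈ -1.5584e+10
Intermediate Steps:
P = -2806247321/935900480 (P = -109723*1/26090 + 86603*(1/71744) = -109723/26090 + 86603/71744 = -2806247321/935900480 ≈ -2.9984)
((P + 165087) - 121161)*(L(170) - 354796) = ((-2806247321/935900480 + 165087) - 121161)*(700/170 - 354796) = (154502196294439/935900480 - 121161)*(700*(1/170) - 354796) = 41107558237159*(70/17 - 354796)/935900480 = (41107558237159/935900480)*(-6031462/17) = -123969337710105748229/7955154080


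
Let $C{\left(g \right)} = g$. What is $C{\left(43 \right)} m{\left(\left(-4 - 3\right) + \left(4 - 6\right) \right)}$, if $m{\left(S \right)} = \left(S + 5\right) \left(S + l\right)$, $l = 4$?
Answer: $860$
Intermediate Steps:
$m{\left(S \right)} = \left(4 + S\right) \left(5 + S\right)$ ($m{\left(S \right)} = \left(S + 5\right) \left(S + 4\right) = \left(5 + S\right) \left(4 + S\right) = \left(4 + S\right) \left(5 + S\right)$)
$C{\left(43 \right)} m{\left(\left(-4 - 3\right) + \left(4 - 6\right) \right)} = 43 \left(20 + \left(\left(-4 - 3\right) + \left(4 - 6\right)\right)^{2} + 9 \left(\left(-4 - 3\right) + \left(4 - 6\right)\right)\right) = 43 \left(20 + \left(-7 + \left(4 - 6\right)\right)^{2} + 9 \left(-7 + \left(4 - 6\right)\right)\right) = 43 \left(20 + \left(-7 - 2\right)^{2} + 9 \left(-7 - 2\right)\right) = 43 \left(20 + \left(-9\right)^{2} + 9 \left(-9\right)\right) = 43 \left(20 + 81 - 81\right) = 43 \cdot 20 = 860$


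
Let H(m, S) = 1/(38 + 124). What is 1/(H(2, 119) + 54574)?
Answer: 162/8840989 ≈ 1.8324e-5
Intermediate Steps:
H(m, S) = 1/162
1/(H(2, 119) + 54574) = 1/(1/162 + 54574) = 1/(8840989/162) = 162/8840989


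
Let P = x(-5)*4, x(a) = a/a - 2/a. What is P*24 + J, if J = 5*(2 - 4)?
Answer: 622/5 ≈ 124.40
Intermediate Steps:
x(a) = 1 - 2/a
P = 28/5 (P = ((-2 - 5)/(-5))*4 = -⅕*(-7)*4 = (7/5)*4 = 28/5 ≈ 5.6000)
J = -10 (J = 5*(-2) = -10)
P*24 + J = (28/5)*24 - 10 = 672/5 - 10 = 622/5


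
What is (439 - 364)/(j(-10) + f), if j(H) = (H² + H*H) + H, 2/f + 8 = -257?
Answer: 19875/50348 ≈ 0.39475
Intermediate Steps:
f = -2/265 (f = 2/(-8 - 257) = 2/(-265) = 2*(-1/265) = -2/265 ≈ -0.0075472)
j(H) = H + 2*H² (j(H) = (H² + H²) + H = 2*H² + H = H + 2*H²)
(439 - 364)/(j(-10) + f) = (439 - 364)/(-10*(1 + 2*(-10)) - 2/265) = 75/(-10*(1 - 20) - 2/265) = 75/(-10*(-19) - 2/265) = 75/(190 - 2/265) = 75/(50348/265) = 75*(265/50348) = 19875/50348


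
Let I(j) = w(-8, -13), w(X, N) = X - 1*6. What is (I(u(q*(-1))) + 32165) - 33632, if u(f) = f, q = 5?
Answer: -1481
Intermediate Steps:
w(X, N) = -6 + X (w(X, N) = X - 6 = -6 + X)
I(j) = -14 (I(j) = -6 - 8 = -14)
(I(u(q*(-1))) + 32165) - 33632 = (-14 + 32165) - 33632 = 32151 - 33632 = -1481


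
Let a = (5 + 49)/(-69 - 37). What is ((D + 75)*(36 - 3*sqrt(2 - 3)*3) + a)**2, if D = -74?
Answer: 3310632/2809 - 33858*I/53 ≈ 1178.6 - 638.83*I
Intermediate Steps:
a = -27/53 (a = 54/(-106) = 54*(-1/106) = -27/53 ≈ -0.50943)
((D + 75)*(36 - 3*sqrt(2 - 3)*3) + a)**2 = ((-74 + 75)*(36 - 3*sqrt(2 - 3)*3) - 27/53)**2 = (1*(36 - 3*I*3) - 27/53)**2 = (1*(36 - 9*I) - 27/53)**2 = ((36 - 9*I) - 27/53)**2 = (1881/53 - 9*I)**2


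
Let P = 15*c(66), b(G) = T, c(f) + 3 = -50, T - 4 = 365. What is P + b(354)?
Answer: -426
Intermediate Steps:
T = 369 (T = 4 + 365 = 369)
c(f) = -53 (c(f) = -3 - 50 = -53)
b(G) = 369
P = -795 (P = 15*(-53) = -795)
P + b(354) = -795 + 369 = -426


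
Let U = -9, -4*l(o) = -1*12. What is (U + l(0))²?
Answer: 36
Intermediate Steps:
l(o) = 3 (l(o) = -(-1)*12/4 = -¼*(-12) = 3)
(U + l(0))² = (-9 + 3)² = (-6)² = 36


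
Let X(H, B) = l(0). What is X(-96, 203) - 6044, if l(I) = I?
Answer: -6044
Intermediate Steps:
X(H, B) = 0
X(-96, 203) - 6044 = 0 - 6044 = -6044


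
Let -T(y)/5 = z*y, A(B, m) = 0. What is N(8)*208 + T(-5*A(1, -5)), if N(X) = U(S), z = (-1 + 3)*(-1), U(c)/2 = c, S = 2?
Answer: 832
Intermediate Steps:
U(c) = 2*c
z = -2 (z = 2*(-1) = -2)
N(X) = 4 (N(X) = 2*2 = 4)
T(y) = 10*y (T(y) = -(-10)*y = 10*y)
N(8)*208 + T(-5*A(1, -5)) = 4*208 + 10*(-5*0) = 832 + 10*0 = 832 + 0 = 832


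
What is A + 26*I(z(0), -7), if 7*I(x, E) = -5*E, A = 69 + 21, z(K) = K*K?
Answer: 220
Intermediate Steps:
z(K) = K**2
A = 90
I(x, E) = -5*E/7 (I(x, E) = (-5*E)/7 = -5*E/7)
A + 26*I(z(0), -7) = 90 + 26*(-5/7*(-7)) = 90 + 26*5 = 90 + 130 = 220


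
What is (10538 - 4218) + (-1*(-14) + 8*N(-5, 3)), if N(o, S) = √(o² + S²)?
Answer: 6334 + 8*√34 ≈ 6380.6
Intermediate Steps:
N(o, S) = √(S² + o²)
(10538 - 4218) + (-1*(-14) + 8*N(-5, 3)) = (10538 - 4218) + (-1*(-14) + 8*√(3² + (-5)²)) = 6320 + (14 + 8*√(9 + 25)) = 6320 + (14 + 8*√34) = 6334 + 8*√34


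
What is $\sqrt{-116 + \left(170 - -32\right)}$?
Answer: $\sqrt{86} \approx 9.2736$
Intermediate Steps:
$\sqrt{-116 + \left(170 - -32\right)} = \sqrt{-116 + \left(170 + 32\right)} = \sqrt{-116 + 202} = \sqrt{86}$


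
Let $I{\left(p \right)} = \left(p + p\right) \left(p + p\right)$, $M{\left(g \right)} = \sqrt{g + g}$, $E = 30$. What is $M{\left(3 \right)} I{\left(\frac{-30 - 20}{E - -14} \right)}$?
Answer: $\frac{625 \sqrt{6}}{121} \approx 12.652$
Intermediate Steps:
$M{\left(g \right)} = \sqrt{2} \sqrt{g}$ ($M{\left(g \right)} = \sqrt{2 g} = \sqrt{2} \sqrt{g}$)
$I{\left(p \right)} = 4 p^{2}$ ($I{\left(p \right)} = 2 p 2 p = 4 p^{2}$)
$M{\left(3 \right)} I{\left(\frac{-30 - 20}{E - -14} \right)} = \sqrt{2} \sqrt{3} \cdot 4 \left(\frac{-30 - 20}{30 - -14}\right)^{2} = \sqrt{6} \cdot 4 \left(- \frac{50}{30 + 14}\right)^{2} = \sqrt{6} \cdot 4 \left(- \frac{50}{44}\right)^{2} = \sqrt{6} \cdot 4 \left(\left(-50\right) \frac{1}{44}\right)^{2} = \sqrt{6} \cdot 4 \left(- \frac{25}{22}\right)^{2} = \sqrt{6} \cdot 4 \cdot \frac{625}{484} = \sqrt{6} \cdot \frac{625}{121} = \frac{625 \sqrt{6}}{121}$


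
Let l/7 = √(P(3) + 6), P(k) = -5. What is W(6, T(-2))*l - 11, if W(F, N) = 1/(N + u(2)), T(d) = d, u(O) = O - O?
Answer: -29/2 ≈ -14.500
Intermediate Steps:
u(O) = 0
l = 7 (l = 7*√(-5 + 6) = 7*√1 = 7*1 = 7)
W(F, N) = 1/N (W(F, N) = 1/(N + 0) = 1/N)
W(6, T(-2))*l - 11 = 7/(-2) - 11 = -½*7 - 11 = -7/2 - 11 = -29/2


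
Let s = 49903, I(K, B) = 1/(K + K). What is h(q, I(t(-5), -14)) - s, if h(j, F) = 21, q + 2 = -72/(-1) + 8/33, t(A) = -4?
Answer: -49882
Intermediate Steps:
I(K, B) = 1/(2*K)
q = 2318/33 (q = -2 + (-72/(-1) + 8/33) = -2 + (-72*(-1) + 8*(1/33)) = -2 + (72 + 8/33) = -2 + 2384/33 = 2318/33 ≈ 70.242)
h(q, I(t(-5), -14)) - s = 21 - 1*49903 = 21 - 49903 = -49882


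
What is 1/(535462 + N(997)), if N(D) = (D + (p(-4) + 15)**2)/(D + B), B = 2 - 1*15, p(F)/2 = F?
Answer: 492/263447827 ≈ 1.8675e-6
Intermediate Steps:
p(F) = 2*F
B = -13 (B = 2 - 15 = -13)
N(D) = (49 + D)/(-13 + D) (N(D) = (D + (2*(-4) + 15)**2)/(D - 13) = (D + (-8 + 15)**2)/(-13 + D) = (D + 7**2)/(-13 + D) = (D + 49)/(-13 + D) = (49 + D)/(-13 + D))
1/(535462 + N(997)) = 1/(535462 + (49 + 997)/(-13 + 997)) = 1/(535462 + 1046/984) = 1/(535462 + (1/984)*1046) = 1/(535462 + 523/492) = 1/(263447827/492) = 492/263447827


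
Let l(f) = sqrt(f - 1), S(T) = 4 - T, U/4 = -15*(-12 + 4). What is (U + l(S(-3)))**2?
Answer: (480 + sqrt(6))**2 ≈ 2.3276e+5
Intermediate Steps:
U = 480 (U = 4*(-15*(-12 + 4)) = 4*(-15*(-8)) = 4*120 = 480)
l(f) = sqrt(-1 + f)
(U + l(S(-3)))**2 = (480 + sqrt(-1 + (4 - 1*(-3))))**2 = (480 + sqrt(-1 + (4 + 3)))**2 = (480 + sqrt(-1 + 7))**2 = (480 + sqrt(6))**2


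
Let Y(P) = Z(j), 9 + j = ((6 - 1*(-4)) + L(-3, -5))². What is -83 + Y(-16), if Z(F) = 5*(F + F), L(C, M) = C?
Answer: 317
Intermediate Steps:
j = 40 (j = -9 + ((6 - 1*(-4)) - 3)² = -9 + ((6 + 4) - 3)² = -9 + (10 - 3)² = -9 + 7² = -9 + 49 = 40)
Z(F) = 10*F (Z(F) = 5*(2*F) = 10*F)
Y(P) = 400 (Y(P) = 10*40 = 400)
-83 + Y(-16) = -83 + 400 = 317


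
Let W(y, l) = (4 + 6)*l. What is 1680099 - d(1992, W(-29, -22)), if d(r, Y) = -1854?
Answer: 1681953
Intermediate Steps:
W(y, l) = 10*l
1680099 - d(1992, W(-29, -22)) = 1680099 - 1*(-1854) = 1680099 + 1854 = 1681953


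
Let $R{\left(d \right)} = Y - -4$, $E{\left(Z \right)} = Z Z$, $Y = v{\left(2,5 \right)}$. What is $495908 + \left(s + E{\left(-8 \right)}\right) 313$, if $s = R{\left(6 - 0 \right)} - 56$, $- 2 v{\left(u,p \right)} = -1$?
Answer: $\frac{999641}{2} \approx 4.9982 \cdot 10^{5}$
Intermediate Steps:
$v{\left(u,p \right)} = \frac{1}{2}$ ($v{\left(u,p \right)} = \left(- \frac{1}{2}\right) \left(-1\right) = \frac{1}{2}$)
$Y = \frac{1}{2} \approx 0.5$
$E{\left(Z \right)} = Z^{2}$
$R{\left(d \right)} = \frac{9}{2}$ ($R{\left(d \right)} = \frac{1}{2} - -4 = \frac{1}{2} + 4 = \frac{9}{2}$)
$s = - \frac{103}{2}$ ($s = \frac{9}{2} - 56 = - \frac{103}{2} \approx -51.5$)
$495908 + \left(s + E{\left(-8 \right)}\right) 313 = 495908 + \left(- \frac{103}{2} + \left(-8\right)^{2}\right) 313 = 495908 + \left(- \frac{103}{2} + 64\right) 313 = 495908 + \frac{25}{2} \cdot 313 = 495908 + \frac{7825}{2} = \frac{999641}{2}$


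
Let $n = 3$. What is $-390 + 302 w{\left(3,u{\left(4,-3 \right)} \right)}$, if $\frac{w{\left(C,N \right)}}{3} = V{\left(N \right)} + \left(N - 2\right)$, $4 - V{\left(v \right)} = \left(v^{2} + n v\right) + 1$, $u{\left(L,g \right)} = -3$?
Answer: $-2202$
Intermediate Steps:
$V{\left(v \right)} = 3 - v^{2} - 3 v$ ($V{\left(v \right)} = 4 - \left(\left(v^{2} + 3 v\right) + 1\right) = 4 - \left(1 + v^{2} + 3 v\right) = 3 - v^{2} - 3 v$)
$w{\left(C,N \right)} = 3 - 6 N - 3 N^{2}$ ($w{\left(C,N \right)} = 3 \left(\left(3 - N^{2} - 3 N\right) + \left(N - 2\right)\right) = 3 \left(\left(3 - N^{2} - 3 N\right) + \left(-2 + N\right)\right) = 3 \left(1 - N^{2} - 2 N\right) = 3 - 6 N - 3 N^{2}$)
$-390 + 302 w{\left(3,u{\left(4,-3 \right)} \right)} = -390 + 302 \left(3 - -18 - 3 \left(-3\right)^{2}\right) = -390 + 302 \left(3 + 18 - 27\right) = -390 + 302 \left(-6\right) = -390 - 1812 = -2202$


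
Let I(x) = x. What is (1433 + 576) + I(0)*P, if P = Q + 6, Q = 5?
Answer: 2009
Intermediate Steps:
P = 11 (P = 5 + 6 = 11)
(1433 + 576) + I(0)*P = (1433 + 576) + 0*11 = 2009 + 0 = 2009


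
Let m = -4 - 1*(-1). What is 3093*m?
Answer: -9279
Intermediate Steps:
m = -3 (m = -4 + 1 = -3)
3093*m = 3093*(-3) = -9279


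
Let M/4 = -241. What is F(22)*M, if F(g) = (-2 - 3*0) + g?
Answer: -19280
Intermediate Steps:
M = -964 (M = 4*(-241) = -964)
F(g) = -2 + g (F(g) = (-2 + 0) + g = -2 + g)
F(22)*M = (-2 + 22)*(-964) = 20*(-964) = -19280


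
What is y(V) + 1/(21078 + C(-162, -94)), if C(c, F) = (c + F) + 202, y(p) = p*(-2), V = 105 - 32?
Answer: -3069503/21024 ≈ -146.00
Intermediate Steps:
V = 73
y(p) = -2*p
C(c, F) = 202 + F + c (C(c, F) = (F + c) + 202 = 202 + F + c)
y(V) + 1/(21078 + C(-162, -94)) = -2*73 + 1/(21078 + (202 - 94 - 162)) = -146 + 1/(21078 - 54) = -146 + 1/21024 = -3069503/21024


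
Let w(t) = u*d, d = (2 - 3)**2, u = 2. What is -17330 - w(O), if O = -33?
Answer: -17332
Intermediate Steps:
d = 1 (d = (-1)**2 = 1)
w(t) = 2 (w(t) = 2*1 = 2)
-17330 - w(O) = -17330 - 1*2 = -17330 - 2 = -17332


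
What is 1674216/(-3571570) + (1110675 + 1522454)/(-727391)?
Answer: -5311107096493/1298963936935 ≈ -4.0887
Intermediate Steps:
1674216/(-3571570) + (1110675 + 1522454)/(-727391) = 1674216*(-1/3571570) + 2633129*(-1/727391) = -837108/1785785 - 2633129/727391 = -5311107096493/1298963936935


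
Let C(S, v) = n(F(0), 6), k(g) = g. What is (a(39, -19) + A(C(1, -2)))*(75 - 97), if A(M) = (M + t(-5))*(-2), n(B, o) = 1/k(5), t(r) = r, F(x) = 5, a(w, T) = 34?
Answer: -4796/5 ≈ -959.20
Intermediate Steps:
n(B, o) = ⅕ (n(B, o) = 1/5 = ⅕)
C(S, v) = ⅕
A(M) = 10 - 2*M (A(M) = (M - 5)*(-2) = (-5 + M)*(-2) = 10 - 2*M)
(a(39, -19) + A(C(1, -2)))*(75 - 97) = (34 + (10 - 2*⅕))*(75 - 97) = (34 + (10 - ⅖))*(-22) = (34 + 48/5)*(-22) = (218/5)*(-22) = -4796/5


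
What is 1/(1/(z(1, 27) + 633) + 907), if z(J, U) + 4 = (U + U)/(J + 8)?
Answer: 635/575946 ≈ 0.0011025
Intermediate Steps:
z(J, U) = -4 + 2*U/(8 + J) (z(J, U) = -4 + (U + U)/(J + 8) = -4 + (2*U)/(8 + J) = -4 + 2*U/(8 + J))
1/(1/(z(1, 27) + 633) + 907) = 1/(1/(2*(-16 + 27 - 2*1)/(8 + 1) + 633) + 907) = 1/(1/(2*(-16 + 27 - 2)/9 + 633) + 907) = 1/(1/(2*(⅑)*9 + 633) + 907) = 1/(1/(2 + 633) + 907) = 1/(1/635 + 907) = 1/(575946/635) = 635/575946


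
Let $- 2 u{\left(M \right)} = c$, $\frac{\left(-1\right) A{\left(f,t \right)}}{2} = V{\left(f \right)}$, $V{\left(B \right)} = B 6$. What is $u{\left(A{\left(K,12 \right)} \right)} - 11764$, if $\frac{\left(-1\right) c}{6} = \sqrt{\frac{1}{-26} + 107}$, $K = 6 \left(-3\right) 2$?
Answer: $-11764 + \frac{9 \sqrt{8034}}{26} \approx -11733.0$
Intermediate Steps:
$K = -36$ ($K = \left(-18\right) 2 = -36$)
$V{\left(B \right)} = 6 B$
$A{\left(f,t \right)} = - 12 f$ ($A{\left(f,t \right)} = - 2 \cdot 6 f = - 12 f$)
$c = - \frac{9 \sqrt{8034}}{13}$ ($c = - 6 \sqrt{\frac{1}{-26} + 107} = - 6 \sqrt{- \frac{1}{26} + 107} = - 6 \sqrt{\frac{2781}{26}} = - 6 \frac{3 \sqrt{8034}}{26} = - \frac{9 \sqrt{8034}}{13} \approx -62.053$)
$u{\left(M \right)} = \frac{9 \sqrt{8034}}{26}$ ($u{\left(M \right)} = - \frac{\left(- \frac{9}{13}\right) \sqrt{8034}}{2} = \frac{9 \sqrt{8034}}{26}$)
$u{\left(A{\left(K,12 \right)} \right)} - 11764 = \frac{9 \sqrt{8034}}{26} - 11764 = -11764 + \frac{9 \sqrt{8034}}{26}$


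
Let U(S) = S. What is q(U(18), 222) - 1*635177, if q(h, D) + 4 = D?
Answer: -634959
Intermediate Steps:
q(h, D) = -4 + D
q(U(18), 222) - 1*635177 = (-4 + 222) - 1*635177 = 218 - 635177 = -634959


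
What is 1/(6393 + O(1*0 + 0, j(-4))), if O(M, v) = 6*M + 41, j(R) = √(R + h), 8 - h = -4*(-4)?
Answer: 1/6434 ≈ 0.00015542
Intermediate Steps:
h = -8 (h = 8 - (-4)*(-4) = 8 - 1*16 = 8 - 16 = -8)
j(R) = √(-8 + R) (j(R) = √(R - 8) = √(-8 + R))
O(M, v) = 41 + 6*M
1/(6393 + O(1*0 + 0, j(-4))) = 1/(6393 + (41 + 6*(1*0 + 0))) = 1/(6393 + (41 + 6*(0 + 0))) = 1/(6393 + (41 + 6*0)) = 1/(6393 + (41 + 0)) = 1/(6393 + 41) = 1/6434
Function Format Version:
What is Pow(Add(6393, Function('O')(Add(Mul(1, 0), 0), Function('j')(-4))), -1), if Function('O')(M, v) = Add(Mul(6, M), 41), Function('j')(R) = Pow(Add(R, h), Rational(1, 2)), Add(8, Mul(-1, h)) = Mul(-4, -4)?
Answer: Rational(1, 6434) ≈ 0.00015542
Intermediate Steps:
h = -8 (h = Add(8, Mul(-1, Mul(-4, -4))) = Add(8, Mul(-1, 16)) = Add(8, -16) = -8)
Function('j')(R) = Pow(Add(-8, R), Rational(1, 2)) (Function('j')(R) = Pow(Add(R, -8), Rational(1, 2)) = Pow(Add(-8, R), Rational(1, 2)))
Function('O')(M, v) = Add(41, Mul(6, M))
Pow(Add(6393, Function('O')(Add(Mul(1, 0), 0), Function('j')(-4))), -1) = Pow(Add(6393, Add(41, Mul(6, Add(Mul(1, 0), 0)))), -1) = Pow(Add(6393, Add(41, Mul(6, Add(0, 0)))), -1) = Pow(Add(6393, Add(41, Mul(6, 0))), -1) = Pow(Add(6393, Add(41, 0)), -1) = Pow(Add(6393, 41), -1) = Pow(6434, -1) = Rational(1, 6434)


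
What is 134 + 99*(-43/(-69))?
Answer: 4501/23 ≈ 195.70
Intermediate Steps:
134 + 99*(-43/(-69)) = 134 + 99*(-43*(-1/69)) = 134 + 99*(43/69) = 134 + 1419/23 = 4501/23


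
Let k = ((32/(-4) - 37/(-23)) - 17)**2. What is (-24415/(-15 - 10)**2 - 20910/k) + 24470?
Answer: 441270403099/18090250 ≈ 24393.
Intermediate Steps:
k = 289444/529 (k = ((32*(-1/4) - 37*(-1/23)) - 17)**2 = ((-8 + 37/23) - 17)**2 = (-147/23 - 17)**2 = (-538/23)**2 = 289444/529 ≈ 547.15)
(-24415/(-15 - 10)**2 - 20910/k) + 24470 = (-24415/(-15 - 10)**2 - 20910/289444/529) + 24470 = (-24415/((-25)**2) - 20910*529/289444) + 24470 = (-24415/625 - 5530695/144722) + 24470 = (-24415*1/625 - 5530695/144722) + 24470 = (-4883/125 - 5530695/144722) + 24470 = -1398014401/18090250 + 24470 = 441270403099/18090250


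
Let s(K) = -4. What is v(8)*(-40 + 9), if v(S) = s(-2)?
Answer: 124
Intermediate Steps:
v(S) = -4
v(8)*(-40 + 9) = -4*(-40 + 9) = -4*(-31) = 124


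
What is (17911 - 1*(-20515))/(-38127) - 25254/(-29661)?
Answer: -58964776/376961649 ≈ -0.15642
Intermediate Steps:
(17911 - 1*(-20515))/(-38127) - 25254/(-29661) = (17911 + 20515)*(-1/38127) - 25254*(-1/29661) = 38426*(-1/38127) + 8418/9887 = -38426/38127 + 8418/9887 = -58964776/376961649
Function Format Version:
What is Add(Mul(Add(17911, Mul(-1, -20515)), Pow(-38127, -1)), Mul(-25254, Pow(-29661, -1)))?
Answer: Rational(-58964776, 376961649) ≈ -0.15642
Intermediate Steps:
Add(Mul(Add(17911, Mul(-1, -20515)), Pow(-38127, -1)), Mul(-25254, Pow(-29661, -1))) = Add(Mul(Add(17911, 20515), Rational(-1, 38127)), Mul(-25254, Rational(-1, 29661))) = Add(Mul(38426, Rational(-1, 38127)), Rational(8418, 9887)) = Add(Rational(-38426, 38127), Rational(8418, 9887)) = Rational(-58964776, 376961649)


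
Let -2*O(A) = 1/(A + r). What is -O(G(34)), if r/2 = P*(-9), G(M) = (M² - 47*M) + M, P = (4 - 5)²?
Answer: -1/852 ≈ -0.0011737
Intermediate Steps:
P = 1 (P = (-1)² = 1)
G(M) = M² - 46*M
r = -18 (r = 2*(1*(-9)) = 2*(-9) = -18)
O(A) = -1/(2*(-18 + A)) (O(A) = -1/(2*(A - 18)) = -1/(2*(-18 + A)))
-O(G(34)) = -(-1)/(-36 + 2*(34*(-46 + 34))) = -(-1)/(-36 + 2*(34*(-12))) = -(-1)/(-36 + 2*(-408)) = -(-1)/(-36 - 816) = -(-1)/(-852) = -(-1)*(-1)/852 = -1*1/852 = -1/852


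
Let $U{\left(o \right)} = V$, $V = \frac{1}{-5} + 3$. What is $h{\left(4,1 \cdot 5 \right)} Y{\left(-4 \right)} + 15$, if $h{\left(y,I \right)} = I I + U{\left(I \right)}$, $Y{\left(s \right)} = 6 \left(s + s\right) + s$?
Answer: $- \frac{7153}{5} \approx -1430.6$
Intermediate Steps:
$V = \frac{14}{5}$ ($V = - \frac{1}{5} + 3 = \frac{14}{5} \approx 2.8$)
$U{\left(o \right)} = \frac{14}{5}$
$Y{\left(s \right)} = 13 s$ ($Y{\left(s \right)} = 6 \cdot 2 s + s = 12 s + s = 13 s$)
$h{\left(y,I \right)} = \frac{14}{5} + I^{2}$ ($h{\left(y,I \right)} = I I + \frac{14}{5} = I^{2} + \frac{14}{5} = \frac{14}{5} + I^{2}$)
$h{\left(4,1 \cdot 5 \right)} Y{\left(-4 \right)} + 15 = \left(\frac{14}{5} + \left(1 \cdot 5\right)^{2}\right) 13 \left(-4\right) + 15 = \left(\frac{14}{5} + 5^{2}\right) \left(-52\right) + 15 = \left(\frac{14}{5} + 25\right) \left(-52\right) + 15 = \frac{139}{5} \left(-52\right) + 15 = - \frac{7228}{5} + 15 = - \frac{7153}{5}$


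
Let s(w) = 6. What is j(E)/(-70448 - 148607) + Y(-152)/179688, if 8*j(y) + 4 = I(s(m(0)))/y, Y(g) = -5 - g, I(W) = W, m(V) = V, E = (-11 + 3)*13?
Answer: 559731897/682266950560 ≈ 0.00082040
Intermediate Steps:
E = -104 (E = -8*13 = -104)
j(y) = -1/2 + 3/(4*y) (j(y) = -1/2 + (6/y)/8 = -1/2 + 3/(4*y))
j(E)/(-70448 - 148607) + Y(-152)/179688 = ((1/4)*(3 - 2*(-104))/(-104))/(-70448 - 148607) + (-5 - 1*(-152))/179688 = ((1/4)*(-1/104)*(3 + 208))/(-219055) + (-5 + 152)*(1/179688) = ((1/4)*(-1/104)*211)*(-1/219055) + 147*(1/179688) = -211/416*(-1/219055) + 49/59896 = 211/91126880 + 49/59896 = 559731897/682266950560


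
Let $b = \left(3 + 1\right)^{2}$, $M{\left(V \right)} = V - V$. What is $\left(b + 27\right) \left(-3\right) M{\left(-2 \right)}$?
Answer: $0$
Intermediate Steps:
$M{\left(V \right)} = 0$
$b = 16$ ($b = 4^{2} = 16$)
$\left(b + 27\right) \left(-3\right) M{\left(-2 \right)} = \left(16 + 27\right) \left(-3\right) 0 = 43 \left(-3\right) 0 = \left(-129\right) 0 = 0$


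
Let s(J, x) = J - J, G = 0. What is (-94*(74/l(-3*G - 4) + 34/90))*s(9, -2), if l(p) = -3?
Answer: 0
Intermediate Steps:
s(J, x) = 0
(-94*(74/l(-3*G - 4) + 34/90))*s(9, -2) = -94*(74/(-3) + 34/90)*0 = -94*(74*(-⅓) + 34*(1/90))*0 = -94*(-74/3 + 17/45)*0 = -94*(-1093/45)*0 = (102742/45)*0 = 0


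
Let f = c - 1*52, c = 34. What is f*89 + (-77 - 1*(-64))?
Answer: -1615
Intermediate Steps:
f = -18 (f = 34 - 1*52 = 34 - 52 = -18)
f*89 + (-77 - 1*(-64)) = -18*89 + (-77 - 1*(-64)) = -1602 + (-77 + 64) = -1602 - 13 = -1615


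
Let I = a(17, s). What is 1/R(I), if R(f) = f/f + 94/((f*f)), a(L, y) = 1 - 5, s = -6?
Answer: 8/55 ≈ 0.14545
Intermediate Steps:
a(L, y) = -4
I = -4
R(f) = 1 + 94/f² (R(f) = 1 + 94/(f²) = 1 + 94/f²)
1/R(I) = 1/(1 + 94/(-4)²) = 1/(1 + 94*(1/16)) = 1/(1 + 47/8) = 1/(55/8) = 8/55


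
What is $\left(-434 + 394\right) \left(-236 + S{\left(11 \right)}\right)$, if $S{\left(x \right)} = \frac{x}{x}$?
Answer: $9400$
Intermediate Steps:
$S{\left(x \right)} = 1$
$\left(-434 + 394\right) \left(-236 + S{\left(11 \right)}\right) = \left(-434 + 394\right) \left(-236 + 1\right) = \left(-40\right) \left(-235\right) = 9400$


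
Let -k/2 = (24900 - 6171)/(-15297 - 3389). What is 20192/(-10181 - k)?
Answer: -47163464/23784953 ≈ -1.9829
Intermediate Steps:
k = 18729/9343 (k = -2*(24900 - 6171)/(-15297 - 3389) = -37458/(-18686) = -37458*(-1)/18686 = -2*(-18729/18686) = 18729/9343 ≈ 2.0046)
20192/(-10181 - k) = 20192/(-10181 - 1*18729/9343) = 20192/(-10181 - 18729/9343) = 20192/(-95139812/9343) = 20192*(-9343/95139812) = -47163464/23784953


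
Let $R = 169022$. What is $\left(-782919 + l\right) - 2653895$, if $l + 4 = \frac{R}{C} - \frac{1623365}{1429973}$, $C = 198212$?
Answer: $- \frac{69580302959788053}{20245557734} \approx -3.4368 \cdot 10^{6}$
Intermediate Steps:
$l = - \frac{86701768577}{20245557734}$ ($l = -4 + \left(\frac{169022}{198212} - \frac{1623365}{1429973}\right) = -4 + \left(169022 \cdot \frac{1}{198212} - \frac{1623365}{1429973}\right) = -4 + \left(\frac{12073}{14158} - \frac{1623365}{1429973}\right) = -4 - \frac{5719537641}{20245557734} = - \frac{86701768577}{20245557734} \approx -4.2825$)
$\left(-782919 + l\right) - 2653895 = \left(-782919 - \frac{86701768577}{20245557734}\right) - 2653895 = - \frac{15850718517314123}{20245557734} - 2653895 = - \frac{69580302959788053}{20245557734}$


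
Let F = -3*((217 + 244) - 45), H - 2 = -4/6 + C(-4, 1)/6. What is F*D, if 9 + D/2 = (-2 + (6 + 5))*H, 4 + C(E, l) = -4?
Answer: 22464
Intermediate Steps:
C(E, l) = -8 (C(E, l) = -4 - 4 = -8)
H = 0 (H = 2 + (-4/6 - 8/6) = 2 + (-4*⅙ - 8*⅙) = 2 + (-⅔ - 4/3) = 2 - 2 = 0)
F = -1248 (F = -3*(461 - 45) = -3*416 = -1248)
D = -18 (D = -18 + 2*((-2 + (6 + 5))*0) = -18 + 2*((-2 + 11)*0) = -18 + 2*(9*0) = -18 + 2*0 = -18 + 0 = -18)
F*D = -1248*(-18) = 22464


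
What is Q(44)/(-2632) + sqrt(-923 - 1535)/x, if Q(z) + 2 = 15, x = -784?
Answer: -13/2632 - I*sqrt(2458)/784 ≈ -0.0049392 - 0.063238*I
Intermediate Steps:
Q(z) = 13 (Q(z) = -2 + 15 = 13)
Q(44)/(-2632) + sqrt(-923 - 1535)/x = 13/(-2632) + sqrt(-923 - 1535)/(-784) = 13*(-1/2632) + sqrt(-2458)*(-1/784) = -13/2632 + (I*sqrt(2458))*(-1/784) = -13/2632 - I*sqrt(2458)/784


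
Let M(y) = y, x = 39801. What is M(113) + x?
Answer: 39914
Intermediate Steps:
M(113) + x = 113 + 39801 = 39914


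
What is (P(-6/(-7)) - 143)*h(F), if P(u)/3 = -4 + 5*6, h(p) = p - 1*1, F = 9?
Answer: -520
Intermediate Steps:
h(p) = -1 + p (h(p) = p - 1 = -1 + p)
P(u) = 78 (P(u) = 3*(-4 + 5*6) = 3*(-4 + 30) = 3*26 = 78)
(P(-6/(-7)) - 143)*h(F) = (78 - 143)*(-1 + 9) = -65*8 = -520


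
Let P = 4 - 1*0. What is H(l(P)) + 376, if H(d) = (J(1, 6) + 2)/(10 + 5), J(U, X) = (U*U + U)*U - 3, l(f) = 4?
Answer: 5641/15 ≈ 376.07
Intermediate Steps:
P = 4 (P = 4 + 0 = 4)
J(U, X) = -3 + U*(U + U²) (J(U, X) = (U² + U)*U - 3 = (U + U²)*U - 3 = U*(U + U²) - 3 = -3 + U*(U + U²))
H(d) = 1/15 (H(d) = ((-3 + 1² + 1³) + 2)/(10 + 5) = ((-3 + 1 + 1) + 2)/15 = (-1 + 2)*(1/15) = 1*(1/15) = 1/15)
H(l(P)) + 376 = 1/15 + 376 = 5641/15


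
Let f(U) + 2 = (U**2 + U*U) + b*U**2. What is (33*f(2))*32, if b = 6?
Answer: 31680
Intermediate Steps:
f(U) = -2 + 8*U**2 (f(U) = -2 + ((U**2 + U*U) + 6*U**2) = -2 + ((U**2 + U**2) + 6*U**2) = -2 + (2*U**2 + 6*U**2) = -2 + 8*U**2)
(33*f(2))*32 = (33*(-2 + 8*2**2))*32 = (33*(-2 + 8*4))*32 = (33*(-2 + 32))*32 = (33*30)*32 = 990*32 = 31680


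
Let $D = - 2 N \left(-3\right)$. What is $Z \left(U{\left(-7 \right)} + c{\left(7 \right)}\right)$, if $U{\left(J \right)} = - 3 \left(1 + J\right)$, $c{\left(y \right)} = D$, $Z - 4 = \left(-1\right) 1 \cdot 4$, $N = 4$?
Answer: $0$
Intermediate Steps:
$Z = 0$ ($Z = 4 + \left(-1\right) 1 \cdot 4 = 4 - 4 = 0$)
$D = 24$ ($D = \left(-2\right) 4 \left(-3\right) = \left(-8\right) \left(-3\right) = 24$)
$c{\left(y \right)} = 24$
$U{\left(J \right)} = -3 - 3 J$
$Z \left(U{\left(-7 \right)} + c{\left(7 \right)}\right) = 0 \left(\left(-3 - -21\right) + 24\right) = 0 \left(\left(-3 + 21\right) + 24\right) = 0 \left(18 + 24\right) = 0 \cdot 42 = 0$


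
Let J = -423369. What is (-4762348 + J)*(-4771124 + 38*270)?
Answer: 24688493379488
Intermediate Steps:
(-4762348 + J)*(-4771124 + 38*270) = (-4762348 - 423369)*(-4771124 + 38*270) = -5185717*(-4771124 + 10260) = -5185717*(-4760864) = 24688493379488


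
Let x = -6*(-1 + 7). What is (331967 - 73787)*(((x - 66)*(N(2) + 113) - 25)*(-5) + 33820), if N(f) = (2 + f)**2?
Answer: 25749582300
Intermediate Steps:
x = -36 (x = -6*6 = -36)
(331967 - 73787)*(((x - 66)*(N(2) + 113) - 25)*(-5) + 33820) = (331967 - 73787)*(((-36 - 66)*((2 + 2)**2 + 113) - 25)*(-5) + 33820) = 258180*((-102*(4**2 + 113) - 25)*(-5) + 33820) = 258180*((-102*(16 + 113) - 25)*(-5) + 33820) = 258180*((-102*129 - 25)*(-5) + 33820) = 258180*((-13158 - 25)*(-5) + 33820) = 258180*(-13183*(-5) + 33820) = 258180*(65915 + 33820) = 258180*99735 = 25749582300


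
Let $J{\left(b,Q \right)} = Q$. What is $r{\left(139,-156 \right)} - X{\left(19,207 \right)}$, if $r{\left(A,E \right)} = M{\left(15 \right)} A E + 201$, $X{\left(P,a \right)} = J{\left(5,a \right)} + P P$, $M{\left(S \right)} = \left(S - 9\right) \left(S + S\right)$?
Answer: $-3903487$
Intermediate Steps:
$M{\left(S \right)} = 2 S \left(-9 + S\right)$ ($M{\left(S \right)} = \left(-9 + S\right) 2 S = 2 S \left(-9 + S\right)$)
$X{\left(P,a \right)} = a + P^{2}$ ($X{\left(P,a \right)} = a + P P = a + P^{2}$)
$r{\left(A,E \right)} = 201 + 180 A E$ ($r{\left(A,E \right)} = 2 \cdot 15 \left(-9 + 15\right) A E + 201 = 2 \cdot 15 \cdot 6 A E + 201 = 180 A E + 201 = 201 + 180 A E$)
$r{\left(139,-156 \right)} - X{\left(19,207 \right)} = \left(201 + 180 \cdot 139 \left(-156\right)\right) - \left(207 + 19^{2}\right) = \left(201 - 3903120\right) - \left(207 + 361\right) = -3902919 - 568 = -3903487$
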